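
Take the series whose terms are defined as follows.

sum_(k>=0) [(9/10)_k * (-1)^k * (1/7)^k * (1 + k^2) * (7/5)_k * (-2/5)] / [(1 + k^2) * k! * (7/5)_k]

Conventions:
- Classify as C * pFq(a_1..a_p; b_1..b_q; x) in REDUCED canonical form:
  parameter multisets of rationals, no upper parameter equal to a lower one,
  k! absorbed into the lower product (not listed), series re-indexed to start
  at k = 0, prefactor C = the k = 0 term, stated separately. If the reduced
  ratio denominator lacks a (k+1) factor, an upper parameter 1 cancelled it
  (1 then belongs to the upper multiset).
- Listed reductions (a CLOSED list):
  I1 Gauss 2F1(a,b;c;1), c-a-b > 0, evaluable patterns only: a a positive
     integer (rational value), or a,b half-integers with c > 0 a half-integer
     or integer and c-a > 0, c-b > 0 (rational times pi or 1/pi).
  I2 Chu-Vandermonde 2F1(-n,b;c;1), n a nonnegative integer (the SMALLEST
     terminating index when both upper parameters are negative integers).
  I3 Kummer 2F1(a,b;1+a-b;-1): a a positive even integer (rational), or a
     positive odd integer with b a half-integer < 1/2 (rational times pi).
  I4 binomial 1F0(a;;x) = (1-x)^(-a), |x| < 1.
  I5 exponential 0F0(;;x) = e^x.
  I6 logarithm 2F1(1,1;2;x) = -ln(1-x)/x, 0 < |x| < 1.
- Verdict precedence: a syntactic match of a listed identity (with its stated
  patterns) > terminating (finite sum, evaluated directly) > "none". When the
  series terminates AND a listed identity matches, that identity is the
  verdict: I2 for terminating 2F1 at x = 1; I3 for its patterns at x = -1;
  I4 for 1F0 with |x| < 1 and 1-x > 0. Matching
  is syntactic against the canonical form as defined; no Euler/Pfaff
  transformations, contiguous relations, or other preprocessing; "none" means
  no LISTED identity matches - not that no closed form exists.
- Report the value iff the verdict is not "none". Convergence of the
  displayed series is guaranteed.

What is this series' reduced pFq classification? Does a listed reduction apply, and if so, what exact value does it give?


Canonical form: C = -2/5 times 1F0 with upper {9/10}, lower {-}, x = -1/7. Verdict: this is the binomial series (I4) (the 1F0 binomial series: exponent -9/10, x = -1/7). Hence: (-2/5) * (8/7)^(-9/10).

Key step: with t_0 = -2/5, the parameter 7/5 appears in both the upper and lower lists and cancels (alongside the other common factor).
Consecutive-term ratio: r(k) = (-1/7) * (k+9/10) / [(k+1)] - rational in k. x = (-1/7); t_0 = -2/5; negate the roots.


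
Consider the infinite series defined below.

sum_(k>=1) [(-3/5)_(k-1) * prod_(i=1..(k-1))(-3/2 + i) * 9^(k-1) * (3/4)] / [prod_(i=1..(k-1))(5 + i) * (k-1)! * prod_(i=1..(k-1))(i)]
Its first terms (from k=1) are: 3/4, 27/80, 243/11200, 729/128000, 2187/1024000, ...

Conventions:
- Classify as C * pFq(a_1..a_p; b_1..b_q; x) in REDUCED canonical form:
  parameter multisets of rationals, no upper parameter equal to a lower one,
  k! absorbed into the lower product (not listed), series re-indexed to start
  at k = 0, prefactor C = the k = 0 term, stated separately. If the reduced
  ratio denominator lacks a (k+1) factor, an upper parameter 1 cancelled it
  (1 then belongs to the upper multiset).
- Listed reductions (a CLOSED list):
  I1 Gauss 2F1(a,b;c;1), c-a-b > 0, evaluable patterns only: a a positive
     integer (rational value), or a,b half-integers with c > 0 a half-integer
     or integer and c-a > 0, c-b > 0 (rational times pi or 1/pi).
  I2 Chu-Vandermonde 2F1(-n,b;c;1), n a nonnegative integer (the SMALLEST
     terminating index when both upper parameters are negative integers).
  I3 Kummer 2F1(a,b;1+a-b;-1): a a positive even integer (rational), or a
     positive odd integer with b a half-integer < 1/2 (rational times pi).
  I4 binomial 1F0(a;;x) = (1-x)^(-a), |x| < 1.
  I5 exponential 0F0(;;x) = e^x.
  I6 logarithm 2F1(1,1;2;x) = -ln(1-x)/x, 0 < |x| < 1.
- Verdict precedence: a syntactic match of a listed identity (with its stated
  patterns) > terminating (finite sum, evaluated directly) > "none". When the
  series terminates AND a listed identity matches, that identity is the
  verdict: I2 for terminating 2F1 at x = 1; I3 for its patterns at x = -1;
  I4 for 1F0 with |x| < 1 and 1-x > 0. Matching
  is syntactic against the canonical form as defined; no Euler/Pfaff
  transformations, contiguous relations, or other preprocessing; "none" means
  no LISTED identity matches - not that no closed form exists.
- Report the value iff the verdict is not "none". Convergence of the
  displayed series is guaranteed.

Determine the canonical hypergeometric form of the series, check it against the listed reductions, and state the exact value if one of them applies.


First insight: t_0 = 3/4 here, and the running product (C = 3/4) telescopes to a rising factorial.
Step ratio: r(k) = 9 * (k-3/5) (k-1/2) / [(k+1) (k+6) (k+1)] - rational in k. x = 9; t_0 = 3/4; negate the roots.

x = 9 here; the reduced form reads 2F2, upper {-3/5, -1/2}, lower {1, 6}, C = 3/4. Verdict: none here - no I1-I6 shape fits x = 9 with lower {1, 6}.


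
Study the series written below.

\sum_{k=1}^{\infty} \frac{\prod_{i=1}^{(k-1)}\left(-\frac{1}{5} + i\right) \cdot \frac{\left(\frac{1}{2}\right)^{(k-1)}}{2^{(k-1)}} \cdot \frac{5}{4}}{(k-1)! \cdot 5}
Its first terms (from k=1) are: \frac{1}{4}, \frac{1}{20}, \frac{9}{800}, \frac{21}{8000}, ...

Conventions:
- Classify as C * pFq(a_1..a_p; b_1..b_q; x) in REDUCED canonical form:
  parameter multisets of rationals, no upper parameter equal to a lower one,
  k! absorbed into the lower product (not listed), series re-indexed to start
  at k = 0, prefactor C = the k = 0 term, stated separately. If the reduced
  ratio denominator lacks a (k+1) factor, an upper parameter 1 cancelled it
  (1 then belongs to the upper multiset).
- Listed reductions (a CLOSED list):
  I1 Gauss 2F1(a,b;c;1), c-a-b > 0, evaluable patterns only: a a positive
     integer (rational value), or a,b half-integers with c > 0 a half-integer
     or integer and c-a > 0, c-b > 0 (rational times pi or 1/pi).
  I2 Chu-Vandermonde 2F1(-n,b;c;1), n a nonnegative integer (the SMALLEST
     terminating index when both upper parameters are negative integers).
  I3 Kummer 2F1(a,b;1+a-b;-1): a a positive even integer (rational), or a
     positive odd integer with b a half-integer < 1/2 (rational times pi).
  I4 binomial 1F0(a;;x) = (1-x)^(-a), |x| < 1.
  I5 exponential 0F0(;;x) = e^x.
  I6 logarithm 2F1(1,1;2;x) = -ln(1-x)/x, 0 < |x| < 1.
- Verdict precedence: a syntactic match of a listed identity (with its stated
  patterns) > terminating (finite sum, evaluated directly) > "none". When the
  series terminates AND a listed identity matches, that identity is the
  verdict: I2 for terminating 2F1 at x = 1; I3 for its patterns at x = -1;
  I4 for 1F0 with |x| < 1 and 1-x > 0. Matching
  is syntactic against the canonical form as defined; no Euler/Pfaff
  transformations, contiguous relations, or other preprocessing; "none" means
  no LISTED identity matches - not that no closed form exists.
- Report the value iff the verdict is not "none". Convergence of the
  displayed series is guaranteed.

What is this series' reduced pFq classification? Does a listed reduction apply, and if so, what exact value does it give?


First insight: from the first term \frac{1}{4}: the constant factors (C = 1/4, x = 1/4) combine into one prefactor.
Adjacent-term ratio: r(k) = \frac{1}{4} * (k+\frac{4}{5}) / [(k+1)] - poly over poly, x = \frac{1}{4} from leading terms; C = \frac{1}{4} at k = 0.

Classification (C = \frac{1}{4}): 1F0 with upper {\frac{4}{5}}, lower {-}, argument x = \frac{1}{4}. Verdict: the binomial series (I4) applies (the 1F0 binomial series: exponent -4/5, x = \frac{1}{4}). Sum: \frac{1}{4} \cdot \left(\frac{3}{4}\right)^{-\frac{4}{5}}.


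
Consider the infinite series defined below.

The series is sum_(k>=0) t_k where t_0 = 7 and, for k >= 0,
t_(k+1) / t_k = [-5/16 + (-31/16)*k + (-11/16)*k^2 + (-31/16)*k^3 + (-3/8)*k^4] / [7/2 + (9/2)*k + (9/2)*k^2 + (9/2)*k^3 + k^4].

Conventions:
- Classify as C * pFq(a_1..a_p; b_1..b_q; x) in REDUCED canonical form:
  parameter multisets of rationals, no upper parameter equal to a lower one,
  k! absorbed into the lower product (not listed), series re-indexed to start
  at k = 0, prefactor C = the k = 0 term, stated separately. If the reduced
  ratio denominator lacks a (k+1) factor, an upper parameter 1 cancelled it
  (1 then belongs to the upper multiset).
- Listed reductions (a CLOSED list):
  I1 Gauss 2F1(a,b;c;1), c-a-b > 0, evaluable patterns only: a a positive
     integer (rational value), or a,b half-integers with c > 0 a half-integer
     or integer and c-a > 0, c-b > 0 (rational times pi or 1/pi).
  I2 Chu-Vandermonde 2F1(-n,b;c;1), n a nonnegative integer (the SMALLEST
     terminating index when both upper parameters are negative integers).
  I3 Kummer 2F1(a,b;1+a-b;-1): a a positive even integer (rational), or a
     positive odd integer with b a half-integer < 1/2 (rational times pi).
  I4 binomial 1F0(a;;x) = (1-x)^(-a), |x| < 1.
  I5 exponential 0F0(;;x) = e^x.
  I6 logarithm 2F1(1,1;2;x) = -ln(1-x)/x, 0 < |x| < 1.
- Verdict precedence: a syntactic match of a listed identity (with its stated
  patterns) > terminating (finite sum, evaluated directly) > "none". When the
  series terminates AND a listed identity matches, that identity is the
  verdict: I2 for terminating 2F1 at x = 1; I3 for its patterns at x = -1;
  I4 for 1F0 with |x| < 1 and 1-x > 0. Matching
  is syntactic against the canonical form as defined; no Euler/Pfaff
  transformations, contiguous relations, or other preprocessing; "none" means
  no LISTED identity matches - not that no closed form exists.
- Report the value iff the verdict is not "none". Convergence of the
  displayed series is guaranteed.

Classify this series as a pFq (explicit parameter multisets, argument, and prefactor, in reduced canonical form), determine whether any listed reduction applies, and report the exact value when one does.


The tell: x = (-3/8) and the expanded ratio factors over Q; prefactor 7, roots give parameters.
Adjacent-term ratio: r(k) = (-3/8) * (k+1/6) (k+5) / [(k+7/2) (k+1)] - rational; roots negated = parameters, x = (-3/8), C = 7.

This is 7 * 2F1(1/6, 5; 7/2; -3/8) in reduced canonical form. Verdict: none (x = -3/8): each listed identity misses the multisets {1/6, 5} ; {7/2}.


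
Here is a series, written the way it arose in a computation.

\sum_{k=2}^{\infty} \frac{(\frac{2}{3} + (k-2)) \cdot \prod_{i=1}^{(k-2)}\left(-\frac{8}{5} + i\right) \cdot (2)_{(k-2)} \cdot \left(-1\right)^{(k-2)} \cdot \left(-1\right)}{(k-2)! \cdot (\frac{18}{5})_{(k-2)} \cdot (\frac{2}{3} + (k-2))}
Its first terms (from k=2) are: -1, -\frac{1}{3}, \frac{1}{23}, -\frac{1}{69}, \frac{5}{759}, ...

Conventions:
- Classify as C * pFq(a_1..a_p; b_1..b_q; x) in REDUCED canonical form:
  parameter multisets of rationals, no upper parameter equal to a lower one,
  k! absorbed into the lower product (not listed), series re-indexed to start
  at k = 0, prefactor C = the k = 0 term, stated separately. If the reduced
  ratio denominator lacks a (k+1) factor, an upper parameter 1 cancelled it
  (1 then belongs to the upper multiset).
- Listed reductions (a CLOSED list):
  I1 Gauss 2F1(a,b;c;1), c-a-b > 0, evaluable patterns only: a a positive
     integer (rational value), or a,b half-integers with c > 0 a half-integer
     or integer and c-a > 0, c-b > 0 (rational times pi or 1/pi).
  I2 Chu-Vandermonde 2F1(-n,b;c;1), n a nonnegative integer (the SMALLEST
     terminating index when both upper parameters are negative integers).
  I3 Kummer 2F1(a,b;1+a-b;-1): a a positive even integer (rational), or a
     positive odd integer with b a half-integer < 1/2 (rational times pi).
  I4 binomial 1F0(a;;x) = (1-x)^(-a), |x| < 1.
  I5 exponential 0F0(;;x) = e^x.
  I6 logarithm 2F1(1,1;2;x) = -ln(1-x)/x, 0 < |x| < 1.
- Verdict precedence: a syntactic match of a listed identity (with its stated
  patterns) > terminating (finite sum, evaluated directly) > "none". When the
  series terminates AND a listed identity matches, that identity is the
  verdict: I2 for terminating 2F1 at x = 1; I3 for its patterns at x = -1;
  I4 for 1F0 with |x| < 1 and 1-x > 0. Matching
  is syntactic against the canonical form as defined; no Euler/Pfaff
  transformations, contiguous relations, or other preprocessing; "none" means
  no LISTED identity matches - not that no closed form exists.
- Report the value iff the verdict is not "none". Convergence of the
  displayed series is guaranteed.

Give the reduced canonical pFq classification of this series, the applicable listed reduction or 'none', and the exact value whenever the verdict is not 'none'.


At argument -1: a 2F1 with upper {-\frac{3}{5}, 2}, lower {\frac{18}{5}}, scaled by C = -1. Verdict: this is the Kummer evaluation I3 (x = -1; c = \frac{18}{5} equals 1+a-b for upper {-\frac{3}{5}, 2}: listed pattern). Value: -\frac{13}{10}.

The tell: t_0 = -1 here, and the factor k + 2/3 cancels (top and bottom), leaving prefactor -1.
Term ratio: r(k) = -1 * (k-\frac{3}{5}) (k+2) / [(k+\frac{18}{5}) (k+1)] - poly over poly, x = -1 from leading terms; C = -1 at k = 0.


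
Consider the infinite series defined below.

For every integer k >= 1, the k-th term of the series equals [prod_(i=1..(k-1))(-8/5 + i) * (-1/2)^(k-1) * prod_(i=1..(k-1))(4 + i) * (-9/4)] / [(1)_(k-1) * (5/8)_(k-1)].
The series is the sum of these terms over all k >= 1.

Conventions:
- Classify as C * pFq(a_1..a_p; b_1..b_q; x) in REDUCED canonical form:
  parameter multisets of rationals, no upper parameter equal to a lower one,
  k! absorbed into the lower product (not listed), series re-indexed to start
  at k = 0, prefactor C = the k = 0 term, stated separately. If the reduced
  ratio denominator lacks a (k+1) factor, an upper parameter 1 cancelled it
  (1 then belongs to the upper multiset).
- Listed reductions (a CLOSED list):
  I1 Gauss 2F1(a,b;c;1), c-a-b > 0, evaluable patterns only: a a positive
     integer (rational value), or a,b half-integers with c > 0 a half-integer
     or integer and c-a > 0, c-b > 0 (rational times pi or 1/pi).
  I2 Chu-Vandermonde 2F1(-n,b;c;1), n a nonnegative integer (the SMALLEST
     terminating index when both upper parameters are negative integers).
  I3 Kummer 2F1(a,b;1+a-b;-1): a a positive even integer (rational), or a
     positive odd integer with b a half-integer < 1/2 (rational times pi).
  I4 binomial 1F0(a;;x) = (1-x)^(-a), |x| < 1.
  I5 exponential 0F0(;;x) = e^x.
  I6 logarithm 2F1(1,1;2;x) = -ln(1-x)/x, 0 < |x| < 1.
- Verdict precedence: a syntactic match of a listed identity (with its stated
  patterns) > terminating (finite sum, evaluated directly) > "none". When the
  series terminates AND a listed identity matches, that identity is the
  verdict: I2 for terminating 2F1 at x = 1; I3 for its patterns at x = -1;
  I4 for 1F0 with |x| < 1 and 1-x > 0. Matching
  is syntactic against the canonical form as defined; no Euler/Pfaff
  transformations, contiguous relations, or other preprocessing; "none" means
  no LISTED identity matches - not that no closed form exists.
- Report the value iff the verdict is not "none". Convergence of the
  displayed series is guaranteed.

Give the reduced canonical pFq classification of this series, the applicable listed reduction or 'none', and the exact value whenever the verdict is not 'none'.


The tell: t_0 = -9/4 here, and (1)_k (prefactor -9/4) is k! itself.
Ratio: r(k) = (-1/2) * (k-3/5) (k+5) / [(k+5/8) (k+1)] - rational in k. x = (-1/2); t_0 = -9/4; negate the roots.

Canonical form: C = -9/4 times 2F1 with upper {-3/5, 5}, lower {5/8}, x = -1/2. Verdict: none. A 2F1 with upper {-3/5, 5} fits none of I1-I6 at x = -1/2; the sum runs forever.


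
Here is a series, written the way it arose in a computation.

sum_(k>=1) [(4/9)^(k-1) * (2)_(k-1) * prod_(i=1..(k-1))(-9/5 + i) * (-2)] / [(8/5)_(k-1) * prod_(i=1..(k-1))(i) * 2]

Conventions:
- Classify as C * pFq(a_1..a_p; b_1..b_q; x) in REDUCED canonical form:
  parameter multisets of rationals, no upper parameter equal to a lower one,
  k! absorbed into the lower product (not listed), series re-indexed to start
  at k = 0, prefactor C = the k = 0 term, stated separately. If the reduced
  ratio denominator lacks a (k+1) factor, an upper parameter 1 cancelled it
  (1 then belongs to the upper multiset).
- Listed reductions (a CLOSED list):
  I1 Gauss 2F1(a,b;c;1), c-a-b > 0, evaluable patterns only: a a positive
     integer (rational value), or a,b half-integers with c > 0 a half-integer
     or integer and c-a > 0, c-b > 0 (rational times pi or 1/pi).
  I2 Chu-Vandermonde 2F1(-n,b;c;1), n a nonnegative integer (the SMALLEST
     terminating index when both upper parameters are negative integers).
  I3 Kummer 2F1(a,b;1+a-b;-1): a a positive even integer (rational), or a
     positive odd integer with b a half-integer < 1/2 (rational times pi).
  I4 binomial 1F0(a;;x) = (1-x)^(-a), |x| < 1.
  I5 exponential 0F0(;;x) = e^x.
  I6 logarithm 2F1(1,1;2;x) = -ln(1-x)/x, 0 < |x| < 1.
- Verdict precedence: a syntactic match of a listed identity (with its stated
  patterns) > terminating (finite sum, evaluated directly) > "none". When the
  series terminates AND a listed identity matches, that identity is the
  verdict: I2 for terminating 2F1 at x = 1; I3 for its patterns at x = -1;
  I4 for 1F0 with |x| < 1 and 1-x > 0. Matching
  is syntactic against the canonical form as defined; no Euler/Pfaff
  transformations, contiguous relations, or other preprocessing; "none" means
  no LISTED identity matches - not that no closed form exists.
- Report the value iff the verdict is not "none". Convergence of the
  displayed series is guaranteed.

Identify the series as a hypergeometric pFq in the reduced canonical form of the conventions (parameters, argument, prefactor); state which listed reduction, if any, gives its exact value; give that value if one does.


Classification (C = -1): 2F1 with upper {-4/5, 2}, lower {8/5}, argument x = 4/9. Verdict: none. Every listed pattern misses the 2F1 form at 4/9, upper {-4/5, 2}.

The tell: x = (4/9) and the running product (C = -1, x = 4/9) telescopes to a rising factorial.
Adjacent-term ratio: r(k) = (4/9) * (k-4/5) (k+2) / [(k+8/5) (k+1)] - poly over poly, x = (4/9) from leading terms; C = -1 at k = 0.


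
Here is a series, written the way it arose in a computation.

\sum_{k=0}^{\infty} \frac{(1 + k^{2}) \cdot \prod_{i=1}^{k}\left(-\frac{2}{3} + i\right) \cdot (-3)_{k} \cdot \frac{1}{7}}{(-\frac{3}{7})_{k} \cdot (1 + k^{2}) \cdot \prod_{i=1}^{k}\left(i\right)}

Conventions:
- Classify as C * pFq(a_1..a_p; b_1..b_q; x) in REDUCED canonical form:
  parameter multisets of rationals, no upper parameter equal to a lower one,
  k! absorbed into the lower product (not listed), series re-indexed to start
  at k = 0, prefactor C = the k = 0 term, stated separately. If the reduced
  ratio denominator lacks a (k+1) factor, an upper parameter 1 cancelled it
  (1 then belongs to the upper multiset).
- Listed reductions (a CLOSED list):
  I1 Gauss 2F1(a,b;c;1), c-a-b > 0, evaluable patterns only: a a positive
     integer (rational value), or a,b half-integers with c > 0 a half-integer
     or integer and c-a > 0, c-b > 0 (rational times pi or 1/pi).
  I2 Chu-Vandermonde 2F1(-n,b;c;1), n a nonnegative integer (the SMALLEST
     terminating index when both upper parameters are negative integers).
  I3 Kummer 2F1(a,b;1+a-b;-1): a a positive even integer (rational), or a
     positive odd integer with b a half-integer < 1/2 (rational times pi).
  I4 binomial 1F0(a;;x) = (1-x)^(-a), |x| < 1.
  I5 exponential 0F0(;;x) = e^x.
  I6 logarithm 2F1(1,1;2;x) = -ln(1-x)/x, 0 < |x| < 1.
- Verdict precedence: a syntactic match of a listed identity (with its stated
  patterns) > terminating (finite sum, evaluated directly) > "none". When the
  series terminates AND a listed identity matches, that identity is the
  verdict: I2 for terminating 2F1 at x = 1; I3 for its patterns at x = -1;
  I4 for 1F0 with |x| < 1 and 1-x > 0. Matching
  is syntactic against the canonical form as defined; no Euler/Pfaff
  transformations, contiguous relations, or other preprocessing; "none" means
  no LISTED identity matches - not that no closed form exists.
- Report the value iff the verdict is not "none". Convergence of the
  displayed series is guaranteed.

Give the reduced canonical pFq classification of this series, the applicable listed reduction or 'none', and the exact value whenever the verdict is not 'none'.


Structural cue: from the first term \frac{1}{7}: the running product (C = 1/7) telescopes to a rising factorial.
Adjacent-term ratio: r(k) = 1 * (k-3) (k+\frac{1}{3}) / [(k-\frac{3}{7}) (k+1)] - rational in k. x = 1; t_0 = \frac{1}{7}; negate the roots.

Canonical form: C = \frac{1}{7} times 2F1 with upper {-3, \frac{1}{3}}, lower {-\frac{3}{7}}, x = 1. Verdict: Chu-Vandermonde (I2) applies (terminating 2F1 at x = 1 with n = 3, b = 1/3, c = -\frac{3}{7}). Its exact value is \frac{520}{6237}.


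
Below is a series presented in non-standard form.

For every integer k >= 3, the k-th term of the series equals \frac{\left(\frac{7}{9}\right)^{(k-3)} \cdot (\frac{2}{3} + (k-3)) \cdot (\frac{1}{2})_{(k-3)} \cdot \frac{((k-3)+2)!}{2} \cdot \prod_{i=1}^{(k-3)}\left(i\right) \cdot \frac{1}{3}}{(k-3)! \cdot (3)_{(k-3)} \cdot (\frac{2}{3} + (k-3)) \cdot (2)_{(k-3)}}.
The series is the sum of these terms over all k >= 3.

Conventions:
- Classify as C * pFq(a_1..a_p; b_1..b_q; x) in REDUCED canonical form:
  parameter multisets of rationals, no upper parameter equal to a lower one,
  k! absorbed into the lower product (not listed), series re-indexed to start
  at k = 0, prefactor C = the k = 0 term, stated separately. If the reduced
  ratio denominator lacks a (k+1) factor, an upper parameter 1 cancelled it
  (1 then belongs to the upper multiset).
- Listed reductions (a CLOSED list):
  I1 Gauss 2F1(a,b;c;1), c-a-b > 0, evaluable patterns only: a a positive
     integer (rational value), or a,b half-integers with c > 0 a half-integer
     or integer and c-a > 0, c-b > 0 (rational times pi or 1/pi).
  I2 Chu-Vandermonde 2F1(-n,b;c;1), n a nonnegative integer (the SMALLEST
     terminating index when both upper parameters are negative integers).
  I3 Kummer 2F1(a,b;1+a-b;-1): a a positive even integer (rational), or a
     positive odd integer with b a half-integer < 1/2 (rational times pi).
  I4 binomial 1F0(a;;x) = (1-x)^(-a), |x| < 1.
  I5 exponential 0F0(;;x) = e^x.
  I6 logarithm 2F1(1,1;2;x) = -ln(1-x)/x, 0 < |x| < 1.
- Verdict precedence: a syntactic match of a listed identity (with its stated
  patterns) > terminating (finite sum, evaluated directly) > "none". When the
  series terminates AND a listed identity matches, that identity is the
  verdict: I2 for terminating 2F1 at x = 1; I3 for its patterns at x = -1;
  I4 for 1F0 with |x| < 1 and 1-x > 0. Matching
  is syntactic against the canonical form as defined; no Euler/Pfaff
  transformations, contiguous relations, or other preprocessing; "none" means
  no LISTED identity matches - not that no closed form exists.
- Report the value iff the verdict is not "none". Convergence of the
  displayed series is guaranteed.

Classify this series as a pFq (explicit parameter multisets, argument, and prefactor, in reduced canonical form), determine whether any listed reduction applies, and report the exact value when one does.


This is \frac{1}{3} * 2F1(\frac{1}{2}, 1; 2; \frac{7}{9}) in reduced canonical form. Verdict: none. A 2F1 with upper {\frac{1}{2}, 1} fits none of I1-I6 at x = \frac{7}{9}; the sum runs forever.

Structural cue: t_0 = \frac{1}{3} here, and the factorial ratio (C = 1/3) (k+a-1)!/(a-1)! is a rising factorial (a)_k.
Consecutive-term ratio: r(k) = \frac{7}{9} * (k+\frac{1}{2}) (k+1) / [(k+2) (k+1)] - rational in k. x = \frac{7}{9}; t_0 = \frac{1}{3}; negate the roots.


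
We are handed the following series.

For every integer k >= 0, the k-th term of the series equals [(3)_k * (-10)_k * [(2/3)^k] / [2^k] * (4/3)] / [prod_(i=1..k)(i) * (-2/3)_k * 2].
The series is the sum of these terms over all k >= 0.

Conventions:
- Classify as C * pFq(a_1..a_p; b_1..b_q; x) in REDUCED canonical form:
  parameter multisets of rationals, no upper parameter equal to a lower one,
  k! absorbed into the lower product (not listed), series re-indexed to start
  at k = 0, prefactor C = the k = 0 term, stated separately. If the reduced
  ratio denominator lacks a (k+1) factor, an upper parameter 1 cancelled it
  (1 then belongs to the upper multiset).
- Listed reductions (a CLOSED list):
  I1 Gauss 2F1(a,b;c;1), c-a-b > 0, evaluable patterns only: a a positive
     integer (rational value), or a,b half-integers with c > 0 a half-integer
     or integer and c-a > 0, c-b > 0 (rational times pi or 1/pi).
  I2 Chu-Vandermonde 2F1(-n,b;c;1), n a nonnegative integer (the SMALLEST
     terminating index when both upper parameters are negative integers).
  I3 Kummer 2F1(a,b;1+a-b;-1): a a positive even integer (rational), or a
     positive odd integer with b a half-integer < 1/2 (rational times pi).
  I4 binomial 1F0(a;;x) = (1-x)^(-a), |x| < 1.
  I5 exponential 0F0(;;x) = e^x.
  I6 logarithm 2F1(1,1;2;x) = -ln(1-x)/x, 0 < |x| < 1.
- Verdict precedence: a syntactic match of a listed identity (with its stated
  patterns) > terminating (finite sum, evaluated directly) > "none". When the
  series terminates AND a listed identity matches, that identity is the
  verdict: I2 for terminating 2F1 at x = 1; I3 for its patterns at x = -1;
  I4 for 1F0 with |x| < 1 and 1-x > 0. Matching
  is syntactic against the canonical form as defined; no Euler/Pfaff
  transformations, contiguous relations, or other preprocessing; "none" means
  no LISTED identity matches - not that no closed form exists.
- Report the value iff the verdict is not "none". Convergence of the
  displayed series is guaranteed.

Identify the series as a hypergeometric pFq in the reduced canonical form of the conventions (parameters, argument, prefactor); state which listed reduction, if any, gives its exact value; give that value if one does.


Reduced: x = 1/3, 2F1, upper = {-10, 3}, lower = {-2/3}, C = 2/3. Verdict: terminating - no listed pattern fits, but -10 in the upper list cuts the series at k = 10; direct evaluation. Sum: 5914/3705.

Key step: x = (1/3) and the constant factors (C = 2/3, x = 1/3) combine into one prefactor.
Step ratio: r(k) = (1/3) * (k-10) (k+3) / [(k-2/3) (k+1)] ; factor over Q: parameters, x = (1/3), and C = 2/3.


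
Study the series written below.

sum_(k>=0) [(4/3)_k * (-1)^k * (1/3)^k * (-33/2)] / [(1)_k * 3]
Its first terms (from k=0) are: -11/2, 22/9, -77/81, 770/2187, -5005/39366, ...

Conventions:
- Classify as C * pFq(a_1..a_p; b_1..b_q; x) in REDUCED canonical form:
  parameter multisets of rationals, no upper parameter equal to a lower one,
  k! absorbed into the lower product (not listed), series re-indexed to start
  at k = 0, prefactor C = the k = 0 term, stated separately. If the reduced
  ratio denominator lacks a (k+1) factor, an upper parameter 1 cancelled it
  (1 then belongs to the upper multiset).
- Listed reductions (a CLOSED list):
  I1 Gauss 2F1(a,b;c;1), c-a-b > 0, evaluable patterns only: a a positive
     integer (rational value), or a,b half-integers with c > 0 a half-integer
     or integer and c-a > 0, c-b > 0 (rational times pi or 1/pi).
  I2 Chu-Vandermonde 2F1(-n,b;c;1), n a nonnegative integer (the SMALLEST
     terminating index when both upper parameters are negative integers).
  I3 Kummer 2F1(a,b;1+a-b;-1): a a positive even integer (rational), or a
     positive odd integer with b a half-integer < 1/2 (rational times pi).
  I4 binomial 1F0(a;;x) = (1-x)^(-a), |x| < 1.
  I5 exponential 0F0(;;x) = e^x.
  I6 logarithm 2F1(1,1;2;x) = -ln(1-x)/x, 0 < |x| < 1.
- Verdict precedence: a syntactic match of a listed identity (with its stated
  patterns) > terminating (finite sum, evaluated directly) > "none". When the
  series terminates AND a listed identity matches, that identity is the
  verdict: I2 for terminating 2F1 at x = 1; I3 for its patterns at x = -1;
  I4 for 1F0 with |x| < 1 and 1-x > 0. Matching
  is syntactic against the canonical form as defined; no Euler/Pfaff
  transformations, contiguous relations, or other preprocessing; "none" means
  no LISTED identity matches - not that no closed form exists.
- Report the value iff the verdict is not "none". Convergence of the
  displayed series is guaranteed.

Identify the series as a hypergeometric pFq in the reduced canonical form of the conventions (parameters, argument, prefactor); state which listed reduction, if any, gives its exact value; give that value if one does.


With C = -11/2: the canonical form is 1F0(4/3; -; -1/3). Verdict: binomial (I4) applies (the 1F0 binomial series: exponent -4/3, x = -1/3). Sum: (-11/2) * (4/3)^(-4/3).

Key step: t_0 being -11/2, the constant factors (C = -11/2) combine into one prefactor.
Step ratio: r(k) = (-1/3) * (k+4/3) / [(k+1)] ; factor over Q: parameters, x = (-1/3), and C = -11/2.


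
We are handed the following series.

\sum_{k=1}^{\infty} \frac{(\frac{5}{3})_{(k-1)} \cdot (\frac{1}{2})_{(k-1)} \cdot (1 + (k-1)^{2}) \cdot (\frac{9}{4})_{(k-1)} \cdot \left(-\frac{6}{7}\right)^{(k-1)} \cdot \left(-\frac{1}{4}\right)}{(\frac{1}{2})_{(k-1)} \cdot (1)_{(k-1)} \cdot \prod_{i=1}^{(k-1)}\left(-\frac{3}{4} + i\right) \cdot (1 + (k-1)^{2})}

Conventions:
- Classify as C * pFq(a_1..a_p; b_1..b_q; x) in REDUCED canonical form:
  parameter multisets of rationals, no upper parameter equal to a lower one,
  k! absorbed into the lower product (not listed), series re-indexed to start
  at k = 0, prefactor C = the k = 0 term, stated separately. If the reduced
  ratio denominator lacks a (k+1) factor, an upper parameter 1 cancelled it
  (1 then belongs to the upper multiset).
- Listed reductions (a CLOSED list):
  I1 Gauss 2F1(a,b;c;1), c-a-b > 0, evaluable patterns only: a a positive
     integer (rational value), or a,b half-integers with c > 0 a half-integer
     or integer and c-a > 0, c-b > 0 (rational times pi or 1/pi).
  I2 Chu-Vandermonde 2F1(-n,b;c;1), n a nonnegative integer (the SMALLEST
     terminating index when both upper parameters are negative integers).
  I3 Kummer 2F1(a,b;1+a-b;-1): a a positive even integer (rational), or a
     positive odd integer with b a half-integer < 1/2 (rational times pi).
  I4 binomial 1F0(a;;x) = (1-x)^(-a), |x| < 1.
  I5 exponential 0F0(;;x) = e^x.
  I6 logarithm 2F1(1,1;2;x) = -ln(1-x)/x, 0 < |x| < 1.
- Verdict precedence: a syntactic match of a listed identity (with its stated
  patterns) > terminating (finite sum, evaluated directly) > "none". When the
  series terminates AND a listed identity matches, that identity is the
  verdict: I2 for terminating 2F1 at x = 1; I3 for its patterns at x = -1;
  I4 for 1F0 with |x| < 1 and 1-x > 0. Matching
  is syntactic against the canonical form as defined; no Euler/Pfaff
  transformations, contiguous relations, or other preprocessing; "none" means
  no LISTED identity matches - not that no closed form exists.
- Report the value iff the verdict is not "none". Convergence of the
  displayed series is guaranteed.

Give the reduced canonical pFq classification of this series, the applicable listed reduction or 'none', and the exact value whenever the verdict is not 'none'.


Key observation: t_0 being -\frac{1}{4}, the lower running product (prefactor -1/4) is a rising factorial.
Term ratio: r(k) = -\frac{6}{7} * (k+\frac{5}{3}) (k+\frac{9}{4}) / [(k+\frac{1}{4}) (k+1)] - rational in k, leading ratio -\frac{6}{7}; with t_0 = -\frac{1}{4}, classification follows.

Canonical form: C = -\frac{1}{4} times 2F1 with upper {\frac{5}{3}, \frac{9}{4}}, lower {\frac{1}{4}}, x = -\frac{6}{7}. Verdict: none here - no I1-I6 shape fits x = -\frac{6}{7} with lower {\frac{1}{4}}.


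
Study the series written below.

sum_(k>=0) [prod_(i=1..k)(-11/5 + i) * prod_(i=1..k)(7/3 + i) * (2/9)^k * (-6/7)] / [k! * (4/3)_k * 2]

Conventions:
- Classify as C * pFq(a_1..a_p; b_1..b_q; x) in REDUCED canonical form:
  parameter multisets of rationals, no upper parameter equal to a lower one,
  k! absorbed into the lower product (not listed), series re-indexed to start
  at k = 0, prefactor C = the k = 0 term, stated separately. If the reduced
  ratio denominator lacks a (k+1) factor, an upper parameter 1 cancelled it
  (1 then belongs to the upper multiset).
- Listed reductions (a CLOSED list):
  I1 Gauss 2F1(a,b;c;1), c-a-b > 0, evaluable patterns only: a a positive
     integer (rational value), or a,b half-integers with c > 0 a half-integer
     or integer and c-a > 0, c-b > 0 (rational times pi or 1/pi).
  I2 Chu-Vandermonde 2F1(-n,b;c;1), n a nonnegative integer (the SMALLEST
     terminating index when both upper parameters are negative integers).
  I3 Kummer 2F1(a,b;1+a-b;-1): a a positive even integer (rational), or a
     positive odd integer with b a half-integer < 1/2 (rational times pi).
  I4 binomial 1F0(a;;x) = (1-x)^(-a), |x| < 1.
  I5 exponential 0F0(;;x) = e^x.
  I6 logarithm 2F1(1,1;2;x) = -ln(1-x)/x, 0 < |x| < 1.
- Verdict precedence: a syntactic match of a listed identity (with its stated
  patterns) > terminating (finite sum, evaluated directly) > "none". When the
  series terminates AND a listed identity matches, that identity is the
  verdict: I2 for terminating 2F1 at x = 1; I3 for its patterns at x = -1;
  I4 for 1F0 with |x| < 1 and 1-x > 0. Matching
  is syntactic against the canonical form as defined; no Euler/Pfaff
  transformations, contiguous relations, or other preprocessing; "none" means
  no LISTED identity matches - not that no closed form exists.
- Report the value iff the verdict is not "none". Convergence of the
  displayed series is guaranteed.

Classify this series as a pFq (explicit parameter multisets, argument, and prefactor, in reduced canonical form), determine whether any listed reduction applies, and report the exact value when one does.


x = 2/9 here; the reduced form reads 2F1, upper {-6/5, 10/3}, lower {4/3}, C = -3/7. Verdict: no listed reduction: x = 2/9 and upper {-6/5, 10/3} fail every I1-I6 pattern.

Structural cue: from the first term -3/7: the running product (C = -3/7, x = 2/9) telescopes to a rising factorial.
Step ratio: r(k) = (2/9) * (k-6/5) (k+10/3) / [(k+4/3) (k+1)] - rational; roots negated = parameters, x = (2/9), C = -3/7.


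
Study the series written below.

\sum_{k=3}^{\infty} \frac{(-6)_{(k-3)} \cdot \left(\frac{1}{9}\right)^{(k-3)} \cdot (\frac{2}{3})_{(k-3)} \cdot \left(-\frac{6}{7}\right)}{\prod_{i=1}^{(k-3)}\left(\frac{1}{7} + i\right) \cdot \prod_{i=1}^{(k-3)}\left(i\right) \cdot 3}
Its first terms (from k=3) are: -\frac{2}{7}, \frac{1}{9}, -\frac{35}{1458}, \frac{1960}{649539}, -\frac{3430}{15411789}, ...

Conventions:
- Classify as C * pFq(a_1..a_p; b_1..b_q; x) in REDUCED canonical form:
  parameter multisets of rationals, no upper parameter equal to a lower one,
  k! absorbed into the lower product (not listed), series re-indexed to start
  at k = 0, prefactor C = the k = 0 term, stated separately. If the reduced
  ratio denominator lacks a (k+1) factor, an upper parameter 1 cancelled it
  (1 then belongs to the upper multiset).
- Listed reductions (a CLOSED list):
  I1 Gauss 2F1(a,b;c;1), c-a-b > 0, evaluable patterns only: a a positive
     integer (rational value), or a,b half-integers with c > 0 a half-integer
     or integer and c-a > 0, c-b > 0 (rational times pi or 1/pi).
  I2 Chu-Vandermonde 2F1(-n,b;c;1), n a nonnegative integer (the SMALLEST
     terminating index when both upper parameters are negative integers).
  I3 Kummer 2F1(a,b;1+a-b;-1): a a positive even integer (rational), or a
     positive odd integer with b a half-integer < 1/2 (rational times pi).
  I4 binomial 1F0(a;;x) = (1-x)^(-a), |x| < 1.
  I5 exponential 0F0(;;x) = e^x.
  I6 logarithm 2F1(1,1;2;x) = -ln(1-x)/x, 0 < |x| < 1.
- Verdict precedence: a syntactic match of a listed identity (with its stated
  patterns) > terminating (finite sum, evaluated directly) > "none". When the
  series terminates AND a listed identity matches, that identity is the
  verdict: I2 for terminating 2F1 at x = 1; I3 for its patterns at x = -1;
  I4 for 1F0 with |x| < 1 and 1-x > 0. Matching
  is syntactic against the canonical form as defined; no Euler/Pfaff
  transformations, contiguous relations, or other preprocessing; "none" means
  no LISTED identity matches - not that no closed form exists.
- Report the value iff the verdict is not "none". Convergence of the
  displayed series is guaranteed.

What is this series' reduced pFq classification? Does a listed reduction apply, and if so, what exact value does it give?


Key observation: t_0 = -\frac{2}{7} here, and the product of the first k integers (C = -2/7) is k!.
Step ratio: r(k) = \frac{1}{9} * (k-6) (k+\frac{2}{3}) / [(k+\frac{8}{7}) (k+1)] - poly over poly, x = \frac{1}{9} from leading terms; C = -\frac{2}{7} at k = 0.

Canonical form: C = -\frac{2}{7} times 2F1 with upper {-6, \frac{2}{3}}, lower {\frac{8}{7}}, x = \frac{1}{9}. Verdict: terminating - the sum ends at index 6 because -6 is a negative integer; exact evaluation follows. Its exact value is -\frac{393329949220367}{2008785308397714}.


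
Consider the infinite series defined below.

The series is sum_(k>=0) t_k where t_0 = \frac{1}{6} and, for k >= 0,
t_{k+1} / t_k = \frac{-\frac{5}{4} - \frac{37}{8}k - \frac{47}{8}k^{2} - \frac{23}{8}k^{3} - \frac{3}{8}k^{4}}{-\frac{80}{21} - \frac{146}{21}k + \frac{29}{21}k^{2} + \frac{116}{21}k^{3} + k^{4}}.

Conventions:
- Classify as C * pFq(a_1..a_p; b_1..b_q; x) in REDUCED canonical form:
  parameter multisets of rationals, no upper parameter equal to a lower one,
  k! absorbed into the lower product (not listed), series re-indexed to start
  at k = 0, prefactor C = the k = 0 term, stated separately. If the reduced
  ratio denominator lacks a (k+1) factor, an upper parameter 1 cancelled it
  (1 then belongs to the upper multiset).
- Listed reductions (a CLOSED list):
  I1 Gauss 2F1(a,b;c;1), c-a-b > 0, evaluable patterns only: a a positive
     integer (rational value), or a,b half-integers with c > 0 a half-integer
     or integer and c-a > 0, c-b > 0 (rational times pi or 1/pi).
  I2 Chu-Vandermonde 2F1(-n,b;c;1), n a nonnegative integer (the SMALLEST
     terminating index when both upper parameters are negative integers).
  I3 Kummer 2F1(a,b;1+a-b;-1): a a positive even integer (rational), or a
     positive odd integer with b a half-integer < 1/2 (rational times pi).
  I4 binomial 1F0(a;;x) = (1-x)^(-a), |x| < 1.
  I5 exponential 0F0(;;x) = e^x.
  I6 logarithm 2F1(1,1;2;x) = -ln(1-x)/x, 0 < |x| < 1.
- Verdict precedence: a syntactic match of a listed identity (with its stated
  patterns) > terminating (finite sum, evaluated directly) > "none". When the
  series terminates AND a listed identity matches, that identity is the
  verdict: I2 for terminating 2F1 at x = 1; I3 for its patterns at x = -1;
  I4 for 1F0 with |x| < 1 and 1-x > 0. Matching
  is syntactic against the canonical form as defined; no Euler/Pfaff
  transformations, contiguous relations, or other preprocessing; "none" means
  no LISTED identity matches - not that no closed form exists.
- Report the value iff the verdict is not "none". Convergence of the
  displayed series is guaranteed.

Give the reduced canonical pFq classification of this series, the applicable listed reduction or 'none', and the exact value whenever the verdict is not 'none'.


Prefactor \frac{1}{6}, argument -\frac{3}{8}: 2F1 with upper {1, 1} over lower {-\frac{8}{7}}. Verdict: no listed reduction: x = -\frac{3}{8} and upper {1, 1} fail every I1-I6 pattern.

First insight: t_0 being \frac{1}{6}, the parameter 5 appears in both the upper and lower lists and cancels (alongside the other common factor).
Step ratio: r(k) = -\frac{3}{8} * (k+1) (k+1) / [(k-\frac{8}{7}) (k+1)] - poly over poly, x = -\frac{3}{8} from leading terms; C = \frac{1}{6} at k = 0.


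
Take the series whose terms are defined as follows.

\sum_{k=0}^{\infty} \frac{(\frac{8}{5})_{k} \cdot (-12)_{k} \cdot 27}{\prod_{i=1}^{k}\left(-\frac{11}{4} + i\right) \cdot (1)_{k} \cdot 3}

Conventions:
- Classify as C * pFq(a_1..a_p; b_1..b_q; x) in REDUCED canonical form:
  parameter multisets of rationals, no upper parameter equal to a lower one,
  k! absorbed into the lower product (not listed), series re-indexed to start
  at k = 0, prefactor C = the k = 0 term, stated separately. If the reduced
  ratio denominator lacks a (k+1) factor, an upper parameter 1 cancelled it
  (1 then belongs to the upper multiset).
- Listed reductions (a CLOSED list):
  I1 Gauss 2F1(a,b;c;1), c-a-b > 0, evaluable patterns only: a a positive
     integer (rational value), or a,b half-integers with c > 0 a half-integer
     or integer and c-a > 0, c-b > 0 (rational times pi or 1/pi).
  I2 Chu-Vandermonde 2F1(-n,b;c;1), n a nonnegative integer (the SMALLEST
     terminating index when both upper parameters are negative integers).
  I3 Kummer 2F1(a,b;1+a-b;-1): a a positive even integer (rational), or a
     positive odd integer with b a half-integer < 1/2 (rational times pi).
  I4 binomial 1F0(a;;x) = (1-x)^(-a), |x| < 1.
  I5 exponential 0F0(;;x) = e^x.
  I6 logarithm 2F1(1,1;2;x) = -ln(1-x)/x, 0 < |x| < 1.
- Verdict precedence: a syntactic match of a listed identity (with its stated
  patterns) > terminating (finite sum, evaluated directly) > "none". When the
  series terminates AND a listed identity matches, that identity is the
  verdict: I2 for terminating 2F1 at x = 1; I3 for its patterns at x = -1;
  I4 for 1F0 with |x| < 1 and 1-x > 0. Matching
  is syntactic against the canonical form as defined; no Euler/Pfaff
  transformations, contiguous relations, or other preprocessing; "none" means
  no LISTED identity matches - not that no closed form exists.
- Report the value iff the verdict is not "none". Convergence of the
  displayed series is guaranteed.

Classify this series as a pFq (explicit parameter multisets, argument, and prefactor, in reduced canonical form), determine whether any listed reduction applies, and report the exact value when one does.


x = 1 here; the reduced form reads 2F1, upper {-12, \frac{8}{5}}, lower {-\frac{7}{4}}, C = 9. Verdict: Vandermonde's identity (I2) matches (terminating 2F1 at x = 1 with n = 12, b = 8/5, c = -\frac{7}{4}). Its exact value is \frac{65682571538277}{32745361328125}.

Key step: with t_0 = 9, the constant factors (C = 9) combine into one prefactor.
Term ratio: r(k) = 1 * (k-12) (k+\frac{8}{5}) / [(k-\frac{7}{4}) (k+1)] - rational in k, leading ratio 1; with t_0 = 9, classification follows.
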